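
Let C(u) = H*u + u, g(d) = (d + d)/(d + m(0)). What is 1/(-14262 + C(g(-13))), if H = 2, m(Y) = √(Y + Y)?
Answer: -1/14256 ≈ -7.0146e-5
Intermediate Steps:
m(Y) = √2*√Y (m(Y) = √(2*Y) = √2*√Y)
g(d) = 2 (g(d) = (d + d)/(d + √2*√0) = (2*d)/(d + √2*0) = (2*d)/(d + 0) = (2*d)/d = 2)
C(u) = 3*u (C(u) = 2*u + u = 3*u)
1/(-14262 + C(g(-13))) = 1/(-14262 + 3*2) = 1/(-14262 + 6) = 1/(-14256) = -1/14256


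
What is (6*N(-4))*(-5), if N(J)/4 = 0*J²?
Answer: 0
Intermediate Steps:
N(J) = 0 (N(J) = 4*(0*J²) = 4*0 = 0)
(6*N(-4))*(-5) = (6*0)*(-5) = 0*(-5) = 0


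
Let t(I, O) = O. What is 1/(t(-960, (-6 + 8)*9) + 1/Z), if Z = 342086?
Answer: 342086/6157549 ≈ 0.055556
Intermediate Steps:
1/(t(-960, (-6 + 8)*9) + 1/Z) = 1/((-6 + 8)*9 + 1/342086) = 1/(2*9 + 1/342086) = 1/(18 + 1/342086) = 1/(6157549/342086) = 342086/6157549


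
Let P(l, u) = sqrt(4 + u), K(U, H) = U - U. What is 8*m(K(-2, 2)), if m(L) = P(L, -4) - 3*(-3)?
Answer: 72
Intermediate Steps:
K(U, H) = 0
m(L) = 9 (m(L) = sqrt(4 - 4) - 3*(-3) = sqrt(0) + 9 = 0 + 9 = 9)
8*m(K(-2, 2)) = 8*9 = 72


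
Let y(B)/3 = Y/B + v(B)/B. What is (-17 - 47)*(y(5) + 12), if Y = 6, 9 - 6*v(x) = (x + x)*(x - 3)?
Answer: -928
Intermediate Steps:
v(x) = 3/2 - x*(-3 + x)/3 (v(x) = 3/2 - (x + x)*(x - 3)/6 = 3/2 - 2*x*(-3 + x)/6 = 3/2 - x*(-3 + x)/3)
y(B) = 18/B + 3*(3/2 + B - B²/3)/B (y(B) = 3*(6/B + (3/2 + B - B²/3)/B) = 18/B + 3*(3/2 + B - B²/3)/B)
(-17 - 47)*(y(5) + 12) = (-17 - 47)*((3 - 1*5 + (45/2)/5) + 12) = -64*((3 - 5 + (45/2)*(⅕)) + 12) = -64*((3 - 5 + 9/2) + 12) = -64*(5/2 + 12) = -64*29/2 = -928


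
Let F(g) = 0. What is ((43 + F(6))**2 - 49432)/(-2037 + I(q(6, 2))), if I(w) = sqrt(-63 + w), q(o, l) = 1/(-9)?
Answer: 872339139/37344889 + 285498*I*sqrt(142)/37344889 ≈ 23.359 + 0.0911*I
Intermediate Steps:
q(o, l) = -1/9
((43 + F(6))**2 - 49432)/(-2037 + I(q(6, 2))) = ((43 + 0)**2 - 49432)/(-2037 + sqrt(-63 - 1/9)) = (43**2 - 49432)/(-2037 + sqrt(-568/9)) = (1849 - 49432)/(-2037 + 2*I*sqrt(142)/3) = -47583/(-2037 + 2*I*sqrt(142)/3)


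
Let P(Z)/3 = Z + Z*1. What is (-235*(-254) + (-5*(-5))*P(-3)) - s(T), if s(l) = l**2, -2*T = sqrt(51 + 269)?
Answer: 59160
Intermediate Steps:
P(Z) = 6*Z (P(Z) = 3*(Z + Z*1) = 3*(Z + Z) = 3*(2*Z) = 6*Z)
T = -4*sqrt(5) (T = -sqrt(51 + 269)/2 = -4*sqrt(5) ≈ -8.9443)
(-235*(-254) + (-5*(-5))*P(-3)) - s(T) = (-235*(-254) + (-5*(-5))*(6*(-3))) - (-4*sqrt(5))**2 = (59690 + 25*(-18)) - 1*80 = (59690 - 450) - 80 = 59240 - 80 = 59160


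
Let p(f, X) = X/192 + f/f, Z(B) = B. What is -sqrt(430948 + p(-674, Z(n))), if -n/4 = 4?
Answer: -sqrt(15514161)/6 ≈ -656.47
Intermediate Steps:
n = -16 (n = -4*4 = -16)
p(f, X) = 1 + X/192 (p(f, X) = X*(1/192) + 1 = X/192 + 1 = 1 + X/192)
-sqrt(430948 + p(-674, Z(n))) = -sqrt(430948 + (1 + (1/192)*(-16))) = -sqrt(430948 + (1 - 1/12)) = -sqrt(430948 + 11/12) = -sqrt(5171387/12) = -sqrt(15514161)/6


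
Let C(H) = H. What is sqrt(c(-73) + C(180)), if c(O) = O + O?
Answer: sqrt(34) ≈ 5.8309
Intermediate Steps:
c(O) = 2*O
sqrt(c(-73) + C(180)) = sqrt(2*(-73) + 180) = sqrt(-146 + 180) = sqrt(34)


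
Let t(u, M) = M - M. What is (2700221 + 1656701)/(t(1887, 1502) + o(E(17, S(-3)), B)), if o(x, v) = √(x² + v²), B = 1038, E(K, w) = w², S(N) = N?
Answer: 4356922*√4789/71835 ≈ 4197.3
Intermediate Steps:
t(u, M) = 0
o(x, v) = √(v² + x²)
(2700221 + 1656701)/(t(1887, 1502) + o(E(17, S(-3)), B)) = (2700221 + 1656701)/(0 + √(1038² + ((-3)²)²)) = 4356922/(0 + √(1077444 + 9²)) = 4356922/(0 + √(1077444 + 81)) = 4356922/(0 + √1077525) = 4356922/(0 + 15*√4789) = 4356922/((15*√4789)) = 4356922*(√4789/71835) = 4356922*√4789/71835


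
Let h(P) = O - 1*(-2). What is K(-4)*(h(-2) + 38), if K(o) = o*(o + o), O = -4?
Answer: 1152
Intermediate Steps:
h(P) = -2 (h(P) = -4 - 1*(-2) = -4 + 2 = -2)
K(o) = 2*o² (K(o) = o*(2*o) = 2*o²)
K(-4)*(h(-2) + 38) = (2*(-4)²)*(-2 + 38) = (2*16)*36 = 32*36 = 1152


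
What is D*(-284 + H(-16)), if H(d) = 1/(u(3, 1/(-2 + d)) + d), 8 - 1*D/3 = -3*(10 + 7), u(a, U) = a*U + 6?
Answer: -3067410/61 ≈ -50285.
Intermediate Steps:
u(a, U) = 6 + U*a (u(a, U) = U*a + 6 = 6 + U*a)
D = 177 (D = 24 - (-9)*(10 + 7) = 24 - (-9)*17 = 24 - 3*(-51) = 24 + 153 = 177)
H(d) = 1/(6 + d + 3/(-2 + d)) (H(d) = 1/((6 + 3/(-2 + d)) + d) = 1/(6 + d + 3/(-2 + d)))
D*(-284 + H(-16)) = 177*(-284 + (-2 - 16)/(-9 + (-16)² + 4*(-16))) = 177*(-284 - 18/(-9 + 256 - 64)) = 177*(-284 - 18/183) = 177*(-284 + (1/183)*(-18)) = 177*(-284 - 6/61) = 177*(-17330/61) = -3067410/61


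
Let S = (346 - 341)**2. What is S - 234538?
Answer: -234513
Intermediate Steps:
S = 25 (S = 5**2 = 25)
S - 234538 = 25 - 234538 = -234513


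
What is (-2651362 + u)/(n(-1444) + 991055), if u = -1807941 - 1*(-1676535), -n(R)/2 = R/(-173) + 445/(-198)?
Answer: -23830233768/8486795029 ≈ -2.8079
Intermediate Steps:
n(R) = 445/99 + 2*R/173 (n(R) = -2*(R/(-173) + 445/(-198)) = -2*(R*(-1/173) + 445*(-1/198)) = -2*(-R/173 - 445/198) = -2*(-445/198 - R/173) = 445/99 + 2*R/173)
u = -131406 (u = -1807941 + 1676535 = -131406)
(-2651362 + u)/(n(-1444) + 991055) = (-2651362 - 131406)/((445/99 + (2/173)*(-1444)) + 991055) = -2782768/((445/99 - 2888/173) + 991055) = -2782768/(-208927/17127 + 991055) = -2782768/16973590058/17127 = -2782768*17127/16973590058 = -23830233768/8486795029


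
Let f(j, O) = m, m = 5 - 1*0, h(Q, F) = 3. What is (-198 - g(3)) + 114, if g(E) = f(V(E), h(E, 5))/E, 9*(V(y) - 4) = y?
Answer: -257/3 ≈ -85.667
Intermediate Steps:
m = 5 (m = 5 + 0 = 5)
V(y) = 4 + y/9
f(j, O) = 5
g(E) = 5/E
(-198 - g(3)) + 114 = (-198 - 5/3) + 114 = -599/3 + 114 = -257/3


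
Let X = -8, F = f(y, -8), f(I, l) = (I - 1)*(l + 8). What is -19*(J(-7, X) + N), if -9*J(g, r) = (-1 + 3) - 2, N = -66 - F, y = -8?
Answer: 1254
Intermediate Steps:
f(I, l) = (-1 + I)*(8 + l)
F = 0 (F = -8 - 1*(-8) + 8*(-8) - 8*(-8) = -8 + 8 - 64 + 64 = 0)
N = -66 (N = -66 - 1*0 = -66 + 0 = -66)
J(g, r) = 0 (J(g, r) = -((-1 + 3) - 2)/9 = -(2 - 2)/9 = -⅑*0 = 0)
-19*(J(-7, X) + N) = -19*(0 - 66) = -19*(-66) = 1254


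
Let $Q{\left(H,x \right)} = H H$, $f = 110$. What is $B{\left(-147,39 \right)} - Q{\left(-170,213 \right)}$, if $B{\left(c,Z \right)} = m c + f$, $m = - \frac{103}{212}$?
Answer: $- \frac{6088339}{212} \approx -28719.0$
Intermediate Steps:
$m = - \frac{103}{212}$ ($m = \left(-103\right) \frac{1}{212} = - \frac{103}{212} \approx -0.48585$)
$B{\left(c,Z \right)} = 110 - \frac{103 c}{212}$ ($B{\left(c,Z \right)} = - \frac{103 c}{212} + 110 = 110 - \frac{103 c}{212}$)
$Q{\left(H,x \right)} = H^{2}$
$B{\left(-147,39 \right)} - Q{\left(-170,213 \right)} = \left(110 - - \frac{15141}{212}\right) - \left(-170\right)^{2} = \left(110 + \frac{15141}{212}\right) - 28900 = \frac{38461}{212} - 28900 = - \frac{6088339}{212}$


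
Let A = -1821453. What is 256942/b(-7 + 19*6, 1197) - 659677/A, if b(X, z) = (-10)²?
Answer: 234036872213/91072650 ≈ 2569.8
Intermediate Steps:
b(X, z) = 100
256942/b(-7 + 19*6, 1197) - 659677/A = 256942/100 - 659677/(-1821453) = 256942*(1/100) - 659677*(-1/1821453) = 128471/50 + 659677/1821453 = 234036872213/91072650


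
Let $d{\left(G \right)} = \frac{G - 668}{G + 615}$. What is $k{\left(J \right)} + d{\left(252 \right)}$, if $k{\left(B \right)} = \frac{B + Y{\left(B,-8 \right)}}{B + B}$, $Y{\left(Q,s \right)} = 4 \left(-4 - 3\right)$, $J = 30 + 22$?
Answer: $- \frac{2807}{11271} \approx -0.24905$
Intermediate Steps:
$J = 52$
$Y{\left(Q,s \right)} = -28$ ($Y{\left(Q,s \right)} = 4 \left(-7\right) = -28$)
$k{\left(B \right)} = \frac{-28 + B}{2 B}$ ($k{\left(B \right)} = \frac{B - 28}{B + B} = \frac{-28 + B}{2 B}$)
$d{\left(G \right)} = \frac{-668 + G}{615 + G}$
$k{\left(J \right)} + d{\left(252 \right)} = \frac{-28 + 52}{2 \cdot 52} + \frac{-668 + 252}{615 + 252} = \frac{1}{2} \cdot \frac{1}{52} \cdot 24 + \frac{1}{867} \left(-416\right) = \frac{3}{13} + \frac{1}{867} \left(-416\right) = \frac{3}{13} - \frac{416}{867} = - \frac{2807}{11271}$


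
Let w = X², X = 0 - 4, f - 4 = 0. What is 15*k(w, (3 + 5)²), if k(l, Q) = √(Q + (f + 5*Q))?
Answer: 30*√97 ≈ 295.47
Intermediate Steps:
f = 4 (f = 4 + 0 = 4)
X = -4
w = 16 (w = (-4)² = 16)
k(l, Q) = √(4 + 6*Q) (k(l, Q) = √(Q + (4 + 5*Q)) = √(4 + 6*Q))
15*k(w, (3 + 5)²) = 15*√(4 + 6*(3 + 5)²) = 15*√(4 + 6*8²) = 15*√(4 + 6*64) = 15*√(4 + 384) = 15*√388 = 15*(2*√97) = 30*√97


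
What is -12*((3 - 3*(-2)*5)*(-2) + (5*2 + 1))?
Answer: 660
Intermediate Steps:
-12*((3 - 3*(-2)*5)*(-2) + (5*2 + 1)) = -12*((3 + 6*5)*(-2) + (10 + 1)) = -12*((3 + 30)*(-2) + 11) = -12*(33*(-2) + 11) = -12*(-66 + 11) = -12*(-55) = 660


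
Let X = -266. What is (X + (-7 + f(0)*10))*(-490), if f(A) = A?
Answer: 133770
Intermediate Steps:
(X + (-7 + f(0)*10))*(-490) = (-266 + (-7 + 0*10))*(-490) = (-266 + (-7 + 0))*(-490) = (-266 - 7)*(-490) = -273*(-490) = 133770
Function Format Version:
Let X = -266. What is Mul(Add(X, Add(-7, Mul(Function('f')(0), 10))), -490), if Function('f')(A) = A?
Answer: 133770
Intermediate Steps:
Mul(Add(X, Add(-7, Mul(Function('f')(0), 10))), -490) = Mul(Add(-266, Add(-7, Mul(0, 10))), -490) = Mul(Add(-266, Add(-7, 0)), -490) = Mul(Add(-266, -7), -490) = Mul(-273, -490) = 133770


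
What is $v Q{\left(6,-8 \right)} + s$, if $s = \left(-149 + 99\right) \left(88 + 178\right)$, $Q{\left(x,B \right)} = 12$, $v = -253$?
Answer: $-16336$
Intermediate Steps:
$s = -13300$ ($s = \left(-50\right) 266 = -13300$)
$v Q{\left(6,-8 \right)} + s = \left(-253\right) 12 - 13300 = -3036 - 13300 = -16336$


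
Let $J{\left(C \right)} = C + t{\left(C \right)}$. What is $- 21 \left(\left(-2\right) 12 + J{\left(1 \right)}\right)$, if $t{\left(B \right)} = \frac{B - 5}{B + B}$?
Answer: $525$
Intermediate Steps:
$t{\left(B \right)} = \frac{-5 + B}{2 B}$
$J{\left(C \right)} = C + \frac{-5 + C}{2 C}$
$- 21 \left(\left(-2\right) 12 + J{\left(1 \right)}\right) = - 21 \left(\left(-2\right) 12 + \left(\frac{1}{2} + 1 - \frac{5}{2 \cdot 1}\right)\right) = - 21 \left(-24 + \left(\frac{1}{2} + 1 - \frac{5}{2}\right)\right) = - 21 \left(-24 - 1\right) = \left(-21\right) \left(-25\right) = 525$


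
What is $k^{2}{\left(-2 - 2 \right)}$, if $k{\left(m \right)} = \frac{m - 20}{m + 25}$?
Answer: $\frac{64}{49} \approx 1.3061$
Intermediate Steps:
$k{\left(m \right)} = \frac{-20 + m}{25 + m}$
$k^{2}{\left(-2 - 2 \right)} = \left(\frac{-20 - 4}{25 - 4}\right)^{2} = \left(\frac{1}{21} \left(-24\right)\right)^{2} = \left(- \frac{8}{7}\right)^{2} = \frac{64}{49}$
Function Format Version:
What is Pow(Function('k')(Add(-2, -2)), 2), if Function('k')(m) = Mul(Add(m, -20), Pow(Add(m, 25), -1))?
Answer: Rational(64, 49) ≈ 1.3061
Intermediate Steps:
Function('k')(m) = Mul(Pow(Add(25, m), -1), Add(-20, m)) (Function('k')(m) = Mul(Add(-20, m), Pow(Add(25, m), -1)) = Mul(Pow(Add(25, m), -1), Add(-20, m)))
Pow(Function('k')(Add(-2, -2)), 2) = Pow(Mul(Pow(Add(25, Add(-2, -2)), -1), Add(-20, Add(-2, -2))), 2) = Pow(Mul(Pow(Add(25, -4), -1), Add(-20, -4)), 2) = Pow(Mul(Pow(21, -1), -24), 2) = Pow(Mul(Rational(1, 21), -24), 2) = Pow(Rational(-8, 7), 2) = Rational(64, 49)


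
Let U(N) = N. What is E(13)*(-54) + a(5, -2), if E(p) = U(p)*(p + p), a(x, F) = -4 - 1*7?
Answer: -18263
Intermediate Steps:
a(x, F) = -11 (a(x, F) = -4 - 7 = -11)
E(p) = 2*p² (E(p) = p*(p + p) = p*(2*p) = 2*p²)
E(13)*(-54) + a(5, -2) = (2*13²)*(-54) - 11 = (2*169)*(-54) - 11 = 338*(-54) - 11 = -18252 - 11 = -18263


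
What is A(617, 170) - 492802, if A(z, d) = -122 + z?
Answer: -492307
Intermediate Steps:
A(617, 170) - 492802 = (-122 + 617) - 492802 = 495 - 492802 = -492307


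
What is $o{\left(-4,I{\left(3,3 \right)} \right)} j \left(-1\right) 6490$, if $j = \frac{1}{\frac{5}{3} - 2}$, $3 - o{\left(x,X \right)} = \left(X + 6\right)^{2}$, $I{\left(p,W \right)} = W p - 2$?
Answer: $-3232020$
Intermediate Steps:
$I{\left(p,W \right)} = -2 + W p$
$o{\left(x,X \right)} = 3 - \left(6 + X\right)^{2}$ ($o{\left(x,X \right)} = 3 - \left(X + 6\right)^{2} = 3 - \left(6 + X\right)^{2}$)
$j = -3$ ($j = \frac{1}{5 \cdot \frac{1}{3} - 2} = \frac{1}{\frac{5}{3} - 2} = \frac{1}{- \frac{1}{3}} = -3$)
$o{\left(-4,I{\left(3,3 \right)} \right)} j \left(-1\right) 6490 = \left(3 - \left(6 + \left(-2 + 3 \cdot 3\right)\right)^{2}\right) \left(-3\right) \left(-1\right) 6490 = \left(3 - \left(6 + \left(-2 + 9\right)\right)^{2}\right) \left(-3\right) \left(-1\right) 6490 = \left(3 - \left(6 + 7\right)^{2}\right) \left(-3\right) \left(-1\right) 6490 = \left(3 - 13^{2}\right) \left(-3\right) \left(-1\right) 6490 = \left(3 - 169\right) \left(-3\right) \left(-1\right) 6490 = \left(-166\right) \left(-3\right) \left(-1\right) 6490 = 498 \left(-1\right) 6490 = \left(-498\right) 6490 = -3232020$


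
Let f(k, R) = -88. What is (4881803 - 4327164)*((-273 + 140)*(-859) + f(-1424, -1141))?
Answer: 63317033601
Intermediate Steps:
(4881803 - 4327164)*((-273 + 140)*(-859) + f(-1424, -1141)) = (4881803 - 4327164)*((-273 + 140)*(-859) - 88) = 554639*(-133*(-859) - 88) = 554639*(114247 - 88) = 554639*114159 = 63317033601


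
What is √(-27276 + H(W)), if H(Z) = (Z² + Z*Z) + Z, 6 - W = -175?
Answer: √38427 ≈ 196.03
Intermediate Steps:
W = 181 (W = 6 - 1*(-175) = 6 + 175 = 181)
H(Z) = Z + 2*Z² (H(Z) = (Z² + Z²) + Z = 2*Z² + Z = Z + 2*Z²)
√(-27276 + H(W)) = √(-27276 + 181*(1 + 2*181)) = √(-27276 + 181*(1 + 362)) = √(-27276 + 181*363) = √(-27276 + 65703) = √38427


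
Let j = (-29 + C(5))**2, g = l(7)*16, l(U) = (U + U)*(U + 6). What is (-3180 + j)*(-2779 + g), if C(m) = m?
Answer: -346332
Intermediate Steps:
l(U) = 2*U*(6 + U) (l(U) = (2*U)*(6 + U) = 2*U*(6 + U))
g = 2912 (g = (2*7*(6 + 7))*16 = (2*7*13)*16 = 182*16 = 2912)
j = 576 (j = (-29 + 5)**2 = (-24)**2 = 576)
(-3180 + j)*(-2779 + g) = (-3180 + 576)*(-2779 + 2912) = -2604*133 = -346332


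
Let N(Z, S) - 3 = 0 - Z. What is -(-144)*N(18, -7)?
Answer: -2160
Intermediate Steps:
N(Z, S) = 3 - Z (N(Z, S) = 3 + (0 - Z) = 3 - Z)
-(-144)*N(18, -7) = -(-144)*(3 - 1*18) = -(-144)*(3 - 18) = -(-144)*(-15) = -1*2160 = -2160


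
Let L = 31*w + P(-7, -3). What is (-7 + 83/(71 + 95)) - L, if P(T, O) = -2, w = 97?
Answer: -6023/2 ≈ -3011.5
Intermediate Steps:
L = 3005 (L = 31*97 - 2 = 3007 - 2 = 3005)
(-7 + 83/(71 + 95)) - L = (-7 + 83/(71 + 95)) - 1*3005 = (-7 + 83/166) - 3005 = (-7 + 83*(1/166)) - 3005 = (-7 + ½) - 3005 = -13/2 - 3005 = -6023/2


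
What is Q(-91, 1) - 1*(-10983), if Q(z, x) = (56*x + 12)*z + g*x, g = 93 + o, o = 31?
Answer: 4919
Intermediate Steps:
g = 124 (g = 93 + 31 = 124)
Q(z, x) = 124*x + z*(12 + 56*x) (Q(z, x) = (56*x + 12)*z + 124*x = (12 + 56*x)*z + 124*x = z*(12 + 56*x) + 124*x = 124*x + z*(12 + 56*x))
Q(-91, 1) - 1*(-10983) = (12*(-91) + 124*1 + 56*1*(-91)) - 1*(-10983) = (-1092 + 124 - 5096) + 10983 = -6064 + 10983 = 4919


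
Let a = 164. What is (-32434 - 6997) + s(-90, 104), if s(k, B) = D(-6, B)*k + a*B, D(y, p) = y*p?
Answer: 33785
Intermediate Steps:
D(y, p) = p*y
s(k, B) = 164*B - 6*B*k (s(k, B) = (B*(-6))*k + 164*B = (-6*B)*k + 164*B = -6*B*k + 164*B = 164*B - 6*B*k)
(-32434 - 6997) + s(-90, 104) = (-32434 - 6997) + 2*104*(82 - 3*(-90)) = -39431 + 2*104*(82 + 270) = -39431 + 2*104*352 = -39431 + 73216 = 33785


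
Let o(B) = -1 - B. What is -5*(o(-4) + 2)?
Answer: -25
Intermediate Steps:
-5*(o(-4) + 2) = -5*((-1 - 1*(-4)) + 2) = -5*((-1 + 4) + 2) = -5*(3 + 2) = -5*5 = -25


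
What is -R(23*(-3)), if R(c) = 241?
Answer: -241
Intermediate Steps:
-R(23*(-3)) = -1*241 = -241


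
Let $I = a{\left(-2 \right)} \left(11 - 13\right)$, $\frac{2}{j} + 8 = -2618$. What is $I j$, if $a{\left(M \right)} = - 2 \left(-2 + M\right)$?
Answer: $\frac{16}{1313} \approx 0.012186$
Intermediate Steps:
$a{\left(M \right)} = 4 - 2 M$
$j = - \frac{1}{1313}$ ($j = \frac{2}{-8 - 2618} = \frac{2}{-2626} = 2 \left(- \frac{1}{2626}\right) = - \frac{1}{1313} \approx -0.00076161$)
$I = -16$ ($I = \left(4 - -4\right) \left(11 - 13\right) = \left(4 + 4\right) \left(-2\right) = 8 \left(-2\right) = -16$)
$I j = \left(-16\right) \left(- \frac{1}{1313}\right) = \frac{16}{1313}$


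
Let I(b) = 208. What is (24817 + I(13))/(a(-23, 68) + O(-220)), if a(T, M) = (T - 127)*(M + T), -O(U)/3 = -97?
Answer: -25025/6459 ≈ -3.8744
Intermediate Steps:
O(U) = 291 (O(U) = -3*(-97) = 291)
a(T, M) = (-127 + T)*(M + T)
(24817 + I(13))/(a(-23, 68) + O(-220)) = (24817 + 208)/(((-23)**2 - 127*68 - 127*(-23) + 68*(-23)) + 291) = 25025/((529 - 8636 + 2921 - 1564) + 291) = 25025/(-6750 + 291) = 25025/(-6459) = 25025*(-1/6459) = -25025/6459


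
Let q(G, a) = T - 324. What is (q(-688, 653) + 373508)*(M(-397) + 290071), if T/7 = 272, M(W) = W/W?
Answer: 108802526336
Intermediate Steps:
M(W) = 1
T = 1904 (T = 7*272 = 1904)
q(G, a) = 1580 (q(G, a) = 1904 - 324 = 1580)
(q(-688, 653) + 373508)*(M(-397) + 290071) = (1580 + 373508)*(1 + 290071) = 375088*290072 = 108802526336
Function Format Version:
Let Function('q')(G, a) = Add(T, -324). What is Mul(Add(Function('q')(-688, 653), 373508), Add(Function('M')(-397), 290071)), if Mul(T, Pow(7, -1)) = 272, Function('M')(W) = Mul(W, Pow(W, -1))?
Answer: 108802526336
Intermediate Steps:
Function('M')(W) = 1
T = 1904 (T = Mul(7, 272) = 1904)
Function('q')(G, a) = 1580 (Function('q')(G, a) = Add(1904, -324) = 1580)
Mul(Add(Function('q')(-688, 653), 373508), Add(Function('M')(-397), 290071)) = Mul(Add(1580, 373508), Add(1, 290071)) = Mul(375088, 290072) = 108802526336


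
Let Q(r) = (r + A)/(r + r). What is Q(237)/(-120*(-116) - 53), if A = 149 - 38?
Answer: 58/1095493 ≈ 5.2944e-5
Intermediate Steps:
A = 111
Q(r) = (111 + r)/(2*r) (Q(r) = (r + 111)/(r + r) = (111 + r)/((2*r)) = (111 + r)*(1/(2*r)) = (111 + r)/(2*r))
Q(237)/(-120*(-116) - 53) = ((½)*(111 + 237)/237)/(-120*(-116) - 53) = ((½)*(1/237)*348)/(13920 - 53) = (58/79)/13867 = (58/79)*(1/13867) = 58/1095493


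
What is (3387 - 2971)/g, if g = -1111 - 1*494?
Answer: -416/1605 ≈ -0.25919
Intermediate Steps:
g = -1605 (g = -1111 - 494 = -1605)
(3387 - 2971)/g = (3387 - 2971)/(-1605) = 416*(-1/1605) = -416/1605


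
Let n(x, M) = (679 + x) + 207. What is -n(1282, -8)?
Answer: -2168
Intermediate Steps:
n(x, M) = 886 + x
-n(1282, -8) = -(886 + 1282) = -1*2168 = -2168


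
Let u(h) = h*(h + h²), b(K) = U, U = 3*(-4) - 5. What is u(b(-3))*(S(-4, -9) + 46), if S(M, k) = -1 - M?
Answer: -226576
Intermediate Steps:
U = -17 (U = -12 - 5 = -17)
b(K) = -17
u(b(-3))*(S(-4, -9) + 46) = ((-17)²*(1 - 17))*((-1 - 1*(-4)) + 46) = (289*(-16))*((-1 + 4) + 46) = -4624*(3 + 46) = -4624*49 = -226576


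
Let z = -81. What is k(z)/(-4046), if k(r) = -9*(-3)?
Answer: -27/4046 ≈ -0.0066733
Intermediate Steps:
k(r) = 27
k(z)/(-4046) = 27/(-4046) = 27*(-1/4046) = -27/4046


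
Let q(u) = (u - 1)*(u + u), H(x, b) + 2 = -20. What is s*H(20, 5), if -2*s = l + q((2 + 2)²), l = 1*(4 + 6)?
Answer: 5390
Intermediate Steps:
l = 10 (l = 1*10 = 10)
H(x, b) = -22 (H(x, b) = -2 - 20 = -22)
q(u) = 2*u*(-1 + u) (q(u) = (-1 + u)*(2*u) = 2*u*(-1 + u))
s = -245 (s = -(10 + 2*(2 + 2)²*(-1 + (2 + 2)²))/2 = -(10 + 2*4²*(-1 + 4²))/2 = -(10 + 2*16*(-1 + 16))/2 = -(10 + 2*16*15)/2 = -(10 + 480)/2 = -½*490 = -245)
s*H(20, 5) = -245*(-22) = 5390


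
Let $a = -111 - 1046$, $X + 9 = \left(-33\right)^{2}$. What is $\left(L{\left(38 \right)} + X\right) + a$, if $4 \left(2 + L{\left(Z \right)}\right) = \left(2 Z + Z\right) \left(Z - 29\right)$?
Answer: $\frac{355}{2} \approx 177.5$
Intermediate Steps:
$X = 1080$ ($X = -9 + \left(-33\right)^{2} = -9 + 1089 = 1080$)
$a = -1157$
$L{\left(Z \right)} = -2 + \frac{3 Z \left(-29 + Z\right)}{4}$ ($L{\left(Z \right)} = -2 + \frac{\left(2 Z + Z\right) \left(Z - 29\right)}{4} = -2 + \frac{3 Z \left(-29 + Z\right)}{4}$)
$\left(L{\left(38 \right)} + X\right) + a = \left(\left(-2 - \frac{1653}{2} + \frac{3 \cdot 38^{2}}{4}\right) + 1080\right) - 1157 = \left(\left(-2 - \frac{1653}{2} + \frac{3}{4} \cdot 1444\right) + 1080\right) - 1157 = \left(\left(-2 - \frac{1653}{2} + 1083\right) + 1080\right) - 1157 = \left(\frac{509}{2} + 1080\right) - 1157 = \frac{2669}{2} - 1157 = \frac{355}{2}$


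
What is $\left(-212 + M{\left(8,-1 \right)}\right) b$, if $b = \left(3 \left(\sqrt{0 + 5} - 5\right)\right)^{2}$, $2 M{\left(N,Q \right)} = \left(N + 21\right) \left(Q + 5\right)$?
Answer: $-41580 + 13860 \sqrt{5} \approx -10588.0$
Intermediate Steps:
$M{\left(N,Q \right)} = \frac{\left(5 + Q\right) \left(21 + N\right)}{2}$ ($M{\left(N,Q \right)} = \frac{\left(N + 21\right) \left(Q + 5\right)}{2} = \frac{\left(21 + N\right) \left(5 + Q\right)}{2} = \frac{\left(5 + Q\right) \left(21 + N\right)}{2}$)
$b = \left(-15 + 3 \sqrt{5}\right)^{2}$ ($b = \left(3 \left(\sqrt{5} - 5\right)\right)^{2} = \left(3 \left(-5 + \sqrt{5}\right)\right)^{2} = \left(-15 + 3 \sqrt{5}\right)^{2} \approx 68.754$)
$\left(-212 + M{\left(8,-1 \right)}\right) b = \left(-212 + \left(\frac{105}{2} + \frac{5}{2} \cdot 8 + \frac{21}{2} \left(-1\right) + \frac{1}{2} \cdot 8 \left(-1\right)\right)\right) \left(270 - 90 \sqrt{5}\right) = \left(-212 + \left(\frac{105}{2} + 20 - \frac{21}{2} - 4\right)\right) \left(270 - 90 \sqrt{5}\right) = \left(-212 + 58\right) \left(270 - 90 \sqrt{5}\right) = - 154 \left(270 - 90 \sqrt{5}\right) = -41580 + 13860 \sqrt{5}$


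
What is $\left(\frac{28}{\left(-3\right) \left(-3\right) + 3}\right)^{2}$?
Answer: $\frac{49}{9} \approx 5.4444$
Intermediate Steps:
$\left(\frac{28}{\left(-3\right) \left(-3\right) + 3}\right)^{2} = \left(\frac{28}{9 + 3}\right)^{2} = \left(\frac{28}{12}\right)^{2} = \left(28 \cdot \frac{1}{12}\right)^{2} = \left(\frac{7}{3}\right)^{2} = \frac{49}{9}$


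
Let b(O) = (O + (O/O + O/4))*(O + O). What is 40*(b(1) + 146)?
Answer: 6020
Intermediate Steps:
b(O) = 2*O*(1 + 5*O/4) (b(O) = (O + (1 + O*(1/4)))*(2*O) = (O + (1 + O/4))*(2*O) = (1 + 5*O/4)*(2*O) = 2*O*(1 + 5*O/4))
40*(b(1) + 146) = 40*((1/2)*1*(4 + 5*1) + 146) = 40*((1/2)*1*(4 + 5) + 146) = 40*((1/2)*1*9 + 146) = 40*(9/2 + 146) = 40*(301/2) = 6020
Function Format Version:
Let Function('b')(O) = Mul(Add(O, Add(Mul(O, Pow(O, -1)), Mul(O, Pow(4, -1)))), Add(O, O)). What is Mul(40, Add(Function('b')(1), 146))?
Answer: 6020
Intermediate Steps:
Function('b')(O) = Mul(2, O, Add(1, Mul(Rational(5, 4), O))) (Function('b')(O) = Mul(Add(O, Add(1, Mul(O, Rational(1, 4)))), Mul(2, O)) = Mul(Add(O, Add(1, Mul(Rational(1, 4), O))), Mul(2, O)) = Mul(Add(1, Mul(Rational(5, 4), O)), Mul(2, O)) = Mul(2, O, Add(1, Mul(Rational(5, 4), O))))
Mul(40, Add(Function('b')(1), 146)) = Mul(40, Add(Mul(Rational(1, 2), 1, Add(4, Mul(5, 1))), 146)) = Mul(40, Add(Mul(Rational(1, 2), 1, Add(4, 5)), 146)) = Mul(40, Add(Mul(Rational(1, 2), 1, 9), 146)) = Mul(40, Add(Rational(9, 2), 146)) = Mul(40, Rational(301, 2)) = 6020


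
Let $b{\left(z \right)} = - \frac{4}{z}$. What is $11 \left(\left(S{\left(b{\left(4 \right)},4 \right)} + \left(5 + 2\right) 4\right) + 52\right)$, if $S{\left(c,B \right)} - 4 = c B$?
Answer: $880$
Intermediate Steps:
$S{\left(c,B \right)} = 4 + B c$ ($S{\left(c,B \right)} = 4 + c B = 4 + B c$)
$11 \left(\left(S{\left(b{\left(4 \right)},4 \right)} + \left(5 + 2\right) 4\right) + 52\right) = 11 \left(\left(\left(4 + 4 \left(- \frac{4}{4}\right)\right) + \left(5 + 2\right) 4\right) + 52\right) = 11 \left(\left(\left(4 + 4 \left(\left(-4\right) \frac{1}{4}\right)\right) + 7 \cdot 4\right) + 52\right) = 11 \left(\left(\left(4 + 4 \left(-1\right)\right) + 28\right) + 52\right) = 11 \left(\left(\left(4 - 4\right) + 28\right) + 52\right) = 11 \left(\left(0 + 28\right) + 52\right) = 11 \left(28 + 52\right) = 11 \cdot 80 = 880$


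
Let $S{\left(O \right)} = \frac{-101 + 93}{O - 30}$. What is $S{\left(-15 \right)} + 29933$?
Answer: $\frac{1346993}{45} \approx 29933.0$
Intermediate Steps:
$S{\left(O \right)} = - \frac{8}{-30 + O}$
$S{\left(-15 \right)} + 29933 = - \frac{8}{-30 - 15} + 29933 = - \frac{8}{-45} + 29933 = \left(-8\right) \left(- \frac{1}{45}\right) + 29933 = \frac{8}{45} + 29933 = \frac{1346993}{45}$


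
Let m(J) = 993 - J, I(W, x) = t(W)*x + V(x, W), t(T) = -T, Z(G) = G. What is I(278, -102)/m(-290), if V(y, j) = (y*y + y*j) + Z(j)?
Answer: 10682/1283 ≈ 8.3258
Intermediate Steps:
V(y, j) = j + y² + j*y (V(y, j) = (y*y + y*j) + j = (y² + j*y) + j = j + y² + j*y)
I(W, x) = W + x² (I(W, x) = (-W)*x + (W + x² + W*x) = -W*x + (W + x² + W*x) = W + x²)
I(278, -102)/m(-290) = (278 + (-102)²)/(993 - 1*(-290)) = (278 + 10404)/(993 + 290) = 10682/1283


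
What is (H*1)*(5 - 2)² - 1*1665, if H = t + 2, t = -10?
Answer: -1737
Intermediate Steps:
H = -8 (H = -10 + 2 = -8)
(H*1)*(5 - 2)² - 1*1665 = (-8*1)*(5 - 2)² - 1*1665 = -8*3² - 1665 = -8*9 - 1665 = -72 - 1665 = -1737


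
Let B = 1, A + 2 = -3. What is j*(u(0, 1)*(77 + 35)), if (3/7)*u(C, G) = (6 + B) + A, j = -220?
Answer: -344960/3 ≈ -1.1499e+5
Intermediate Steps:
A = -5 (A = -2 - 3 = -5)
u(C, G) = 14/3 (u(C, G) = 7*((6 + 1) - 5)/3 = 7*(7 - 5)/3 = (7/3)*2 = 14/3)
j*(u(0, 1)*(77 + 35)) = -3080*(77 + 35)/3 = -3080*112/3 = -220*1568/3 = -344960/3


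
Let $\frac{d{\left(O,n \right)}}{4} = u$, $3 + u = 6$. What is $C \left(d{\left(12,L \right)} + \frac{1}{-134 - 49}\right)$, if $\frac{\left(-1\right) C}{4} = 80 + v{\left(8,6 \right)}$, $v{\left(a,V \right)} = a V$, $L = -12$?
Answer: $- \frac{1123840}{183} \approx -6141.2$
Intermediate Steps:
$v{\left(a,V \right)} = V a$
$u = 3$ ($u = -3 + 6 = 3$)
$d{\left(O,n \right)} = 12$ ($d{\left(O,n \right)} = 4 \cdot 3 = 12$)
$C = -512$ ($C = - 4 \left(80 + 6 \cdot 8\right) = - 4 \left(80 + 48\right) = \left(-4\right) 128 = -512$)
$C \left(d{\left(12,L \right)} + \frac{1}{-134 - 49}\right) = - 512 \left(12 + \frac{1}{-134 - 49}\right) = - 512 \left(12 + \frac{1}{-183}\right) = - 512 \left(12 - \frac{1}{183}\right) = \left(-512\right) \frac{2195}{183} = - \frac{1123840}{183}$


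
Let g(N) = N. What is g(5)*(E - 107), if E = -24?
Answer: -655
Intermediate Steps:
g(5)*(E - 107) = 5*(-24 - 107) = 5*(-131) = -655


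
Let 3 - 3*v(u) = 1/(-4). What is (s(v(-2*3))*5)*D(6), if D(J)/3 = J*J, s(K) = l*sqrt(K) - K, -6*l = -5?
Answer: -585 + 75*sqrt(39) ≈ -116.63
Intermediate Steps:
v(u) = 13/12 (v(u) = 1 - 1/3/(-4) = 1 - 1/3*(-1/4) = 1 + 1/12 = 13/12)
l = 5/6 (l = -1/6*(-5) = 5/6 ≈ 0.83333)
s(K) = -K + 5*sqrt(K)/6 (s(K) = 5*sqrt(K)/6 - K = -K + 5*sqrt(K)/6)
D(J) = 3*J**2 (D(J) = 3*(J*J) = 3*J**2)
(s(v(-2*3))*5)*D(6) = ((-1*13/12 + 5*sqrt(13/12)/6)*5)*(3*6**2) = ((-13/12 + 5*(sqrt(39)/6)/6)*5)*(3*36) = ((-13/12 + 5*sqrt(39)/36)*5)*108 = (-65/12 + 25*sqrt(39)/36)*108 = -585 + 75*sqrt(39)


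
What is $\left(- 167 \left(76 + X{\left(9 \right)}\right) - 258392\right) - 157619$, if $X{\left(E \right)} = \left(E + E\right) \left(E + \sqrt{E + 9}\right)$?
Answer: $-455757 - 9018 \sqrt{2} \approx -4.6851 \cdot 10^{5}$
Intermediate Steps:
$X{\left(E \right)} = 2 E \left(E + \sqrt{9 + E}\right)$
$\left(- 167 \left(76 + X{\left(9 \right)}\right) - 258392\right) - 157619 = \left(- 167 \left(76 + 2 \cdot 9 \left(9 + \sqrt{9 + 9}\right)\right) - 258392\right) - 157619 = \left(- 167 \left(76 + 2 \cdot 9 \left(9 + \sqrt{18}\right)\right) - 258392\right) - 157619 = \left(- 167 \left(76 + 2 \cdot 9 \left(9 + 3 \sqrt{2}\right)\right) - 258392\right) - 157619 = \left(- 167 \left(76 + \left(162 + 54 \sqrt{2}\right)\right) - 258392\right) - 157619 = \left(- 167 \left(238 + 54 \sqrt{2}\right) - 258392\right) - 157619 = \left(\left(-39746 - 9018 \sqrt{2}\right) - 258392\right) - 157619 = \left(-298138 - 9018 \sqrt{2}\right) - 157619 = -455757 - 9018 \sqrt{2}$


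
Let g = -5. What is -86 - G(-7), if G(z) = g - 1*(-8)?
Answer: -89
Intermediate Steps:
G(z) = 3 (G(z) = -5 - 1*(-8) = -5 + 8 = 3)
-86 - G(-7) = -86 - 1*3 = -86 - 3 = -89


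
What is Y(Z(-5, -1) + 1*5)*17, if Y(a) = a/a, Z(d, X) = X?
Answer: 17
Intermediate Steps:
Y(a) = 1
Y(Z(-5, -1) + 1*5)*17 = 1*17 = 17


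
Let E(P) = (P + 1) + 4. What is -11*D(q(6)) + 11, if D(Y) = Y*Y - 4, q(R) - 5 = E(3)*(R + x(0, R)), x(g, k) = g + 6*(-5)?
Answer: -384604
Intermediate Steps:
x(g, k) = -30 + g (x(g, k) = g - 30 = -30 + g)
E(P) = 5 + P (E(P) = (1 + P) + 4 = 5 + P)
q(R) = -235 + 8*R (q(R) = 5 + (5 + 3)*(R + (-30 + 0)) = 5 + 8*(R - 30) = 5 + 8*(-30 + R) = 5 + (-240 + 8*R) = -235 + 8*R)
D(Y) = -4 + Y² (D(Y) = Y² - 4 = -4 + Y²)
-11*D(q(6)) + 11 = -11*(-4 + (-235 + 8*6)²) + 11 = -11*(-4 + (-235 + 48)²) + 11 = -11*(-4 + (-187)²) + 11 = -11*(-4 + 34969) + 11 = -11*34965 + 11 = -384615 + 11 = -384604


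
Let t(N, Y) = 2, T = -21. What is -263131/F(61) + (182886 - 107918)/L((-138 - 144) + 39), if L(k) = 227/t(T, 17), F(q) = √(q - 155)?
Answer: 149936/227 + 263131*I*√94/94 ≈ 660.51 + 27140.0*I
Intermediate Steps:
F(q) = √(-155 + q)
L(k) = 227/2
-263131/F(61) + (182886 - 107918)/L((-138 - 144) + 39) = -263131/√(-155 + 61) + (182886 - 107918)/(227/2) = -263131*(-I*√94/94) + 74968*(2/227) = -263131*(-I*√94/94) + 149936/227 = -(-263131)*I*√94/94 + 149936/227 = 263131*I*√94/94 + 149936/227 = 149936/227 + 263131*I*√94/94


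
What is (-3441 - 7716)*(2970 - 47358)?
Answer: 495236916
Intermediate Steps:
(-3441 - 7716)*(2970 - 47358) = -11157*(-44388) = 495236916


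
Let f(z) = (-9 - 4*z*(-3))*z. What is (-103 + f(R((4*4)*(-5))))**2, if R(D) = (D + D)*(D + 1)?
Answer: 3675354220780667569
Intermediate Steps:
R(D) = 2*D*(1 + D) (R(D) = (2*D)*(1 + D) = 2*D*(1 + D))
f(z) = z*(-9 + 12*z) (f(z) = (-9 + 12*z)*z = z*(-9 + 12*z))
(-103 + f(R((4*4)*(-5))))**2 = (-103 + 3*(2*((4*4)*(-5))*(1 + (4*4)*(-5)))*(-3 + 4*(2*((4*4)*(-5))*(1 + (4*4)*(-5)))))**2 = (-103 + 3*(2*(16*(-5))*(1 + 16*(-5)))*(-3 + 4*(2*(16*(-5))*(1 + 16*(-5)))))**2 = (-103 + 3*(2*(-80)*(1 - 80))*(-3 + 4*(2*(-80)*(1 - 80))))**2 = (-103 + 3*(2*(-80)*(-79))*(-3 + 4*(2*(-80)*(-79))))**2 = (-103 + 3*12640*(-3 + 4*12640))**2 = (-103 + 3*12640*(-3 + 50560))**2 = (-103 + 3*12640*50557)**2 = (-103 + 1917121440)**2 = 1917121337**2 = 3675354220780667569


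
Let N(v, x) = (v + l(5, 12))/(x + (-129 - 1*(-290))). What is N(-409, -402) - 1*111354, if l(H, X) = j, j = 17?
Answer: -26835922/241 ≈ -1.1135e+5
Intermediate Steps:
l(H, X) = 17
N(v, x) = (17 + v)/(161 + x) (N(v, x) = (v + 17)/(x + (-129 - 1*(-290))) = (17 + v)/(x + (-129 + 290)) = (17 + v)/(x + 161) = (17 + v)/(161 + x))
N(-409, -402) - 1*111354 = (17 - 409)/(161 - 402) - 1*111354 = -392/(-241) - 111354 = -1/241*(-392) - 111354 = 392/241 - 111354 = -26835922/241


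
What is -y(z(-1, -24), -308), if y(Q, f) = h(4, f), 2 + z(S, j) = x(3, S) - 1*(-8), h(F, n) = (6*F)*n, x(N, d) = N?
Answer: 7392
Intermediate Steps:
h(F, n) = 6*F*n
z(S, j) = 9 (z(S, j) = -2 + (3 - 1*(-8)) = -2 + (3 + 8) = -2 + 11 = 9)
y(Q, f) = 24*f (y(Q, f) = 6*4*f = 24*f)
-y(z(-1, -24), -308) = -24*(-308) = -1*(-7392) = 7392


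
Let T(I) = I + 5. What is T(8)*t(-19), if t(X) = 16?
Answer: 208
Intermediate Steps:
T(I) = 5 + I
T(8)*t(-19) = (5 + 8)*16 = 13*16 = 208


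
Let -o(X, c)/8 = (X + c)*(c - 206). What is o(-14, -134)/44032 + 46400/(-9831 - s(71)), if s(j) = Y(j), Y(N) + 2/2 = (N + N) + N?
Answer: -47546835/3454792 ≈ -13.763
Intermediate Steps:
Y(N) = -1 + 3*N (Y(N) = -1 + ((N + N) + N) = -1 + (2*N + N) = -1 + 3*N)
s(j) = -1 + 3*j
o(X, c) = -8*(-206 + c)*(X + c) (o(X, c) = -8*(X + c)*(c - 206) = -8*(X + c)*(-206 + c) = -8*(-206 + c)*(X + c))
o(-14, -134)/44032 + 46400/(-9831 - s(71)) = (-8*(-134)**2 + 1648*(-14) + 1648*(-134) - 8*(-14)*(-134))/44032 + 46400/(-9831 - (-1 + 3*71)) = (-8*17956 - 23072 - 220832 - 15008)*(1/44032) + 46400/(-9831 - (-1 + 213)) = (-143648 - 23072 - 220832 - 15008)*(1/44032) + 46400/(-9831 - 1*212) = -402560*1/44032 + 46400/(-9831 - 212) = -3145/344 + 46400/(-10043) = -3145/344 + 46400*(-1/10043) = -3145/344 - 46400/10043 = -47546835/3454792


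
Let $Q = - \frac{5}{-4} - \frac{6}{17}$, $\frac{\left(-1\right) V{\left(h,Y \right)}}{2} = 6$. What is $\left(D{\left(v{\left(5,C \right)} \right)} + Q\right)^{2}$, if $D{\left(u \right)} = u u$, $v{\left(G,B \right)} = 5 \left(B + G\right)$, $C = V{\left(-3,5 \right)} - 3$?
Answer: $\frac{28920743721}{4624} \approx 6.2545 \cdot 10^{6}$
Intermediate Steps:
$V{\left(h,Y \right)} = -12$ ($V{\left(h,Y \right)} = \left(-2\right) 6 = -12$)
$C = -15$ ($C = -12 - 3 = -15$)
$v{\left(G,B \right)} = 5 B + 5 G$
$D{\left(u \right)} = u^{2}$
$Q = \frac{61}{68}$ ($Q = \left(-5\right) \left(- \frac{1}{4}\right) - \frac{6}{17} = \frac{5}{4} - \frac{6}{17} = \frac{61}{68} \approx 0.89706$)
$\left(D{\left(v{\left(5,C \right)} \right)} + Q\right)^{2} = \left(\left(5 \left(-15\right) + 5 \cdot 5\right)^{2} + \frac{61}{68}\right)^{2} = \left(\left(-75 + 25\right)^{2} + \frac{61}{68}\right)^{2} = \left(\left(-50\right)^{2} + \frac{61}{68}\right)^{2} = \left(2500 + \frac{61}{68}\right)^{2} = \left(\frac{170061}{68}\right)^{2} = \frac{28920743721}{4624}$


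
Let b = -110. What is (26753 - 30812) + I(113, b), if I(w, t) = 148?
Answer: -3911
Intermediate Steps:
(26753 - 30812) + I(113, b) = (26753 - 30812) + 148 = -4059 + 148 = -3911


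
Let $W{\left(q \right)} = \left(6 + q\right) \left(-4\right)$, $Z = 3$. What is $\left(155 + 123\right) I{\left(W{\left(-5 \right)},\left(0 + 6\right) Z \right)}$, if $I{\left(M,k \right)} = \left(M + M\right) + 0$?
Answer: $-2224$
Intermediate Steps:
$W{\left(q \right)} = -24 - 4 q$
$I{\left(M,k \right)} = 2 M$ ($I{\left(M,k \right)} = 2 M + 0 = 2 M$)
$\left(155 + 123\right) I{\left(W{\left(-5 \right)},\left(0 + 6\right) Z \right)} = \left(155 + 123\right) 2 \left(-24 - -20\right) = 278 \cdot 2 \left(-24 + 20\right) = 278 \cdot 2 \left(-4\right) = 278 \left(-8\right) = -2224$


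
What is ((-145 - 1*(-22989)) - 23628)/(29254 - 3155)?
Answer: -784/26099 ≈ -0.030039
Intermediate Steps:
((-145 - 1*(-22989)) - 23628)/(29254 - 3155) = ((-145 + 22989) - 23628)/26099 = (22844 - 23628)*(1/26099) = -784*1/26099 = -784/26099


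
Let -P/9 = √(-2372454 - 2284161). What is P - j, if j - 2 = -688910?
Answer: 688908 - 9*I*√4656615 ≈ 6.8891e+5 - 19421.0*I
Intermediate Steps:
j = -688908 (j = 2 - 688910 = -688908)
P = -9*I*√4656615 (P = -9*√(-2372454 - 2284161) = -9*I*√4656615 ≈ -19421.0*I)
P - j = -9*I*√4656615 - 1*(-688908) = -9*I*√4656615 + 688908 = 688908 - 9*I*√4656615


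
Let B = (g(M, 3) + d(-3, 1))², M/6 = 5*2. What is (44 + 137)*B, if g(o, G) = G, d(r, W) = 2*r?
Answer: 1629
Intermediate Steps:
M = 60 (M = 6*(5*2) = 6*10 = 60)
B = 9 (B = (3 + 2*(-3))² = (3 - 6)² = (-3)² = 9)
(44 + 137)*B = (44 + 137)*9 = 181*9 = 1629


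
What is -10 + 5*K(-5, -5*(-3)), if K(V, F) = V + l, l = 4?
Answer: -15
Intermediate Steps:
K(V, F) = 4 + V (K(V, F) = V + 4 = 4 + V)
-10 + 5*K(-5, -5*(-3)) = -10 + 5*(4 - 5) = -10 + 5*(-1) = -10 - 5 = -15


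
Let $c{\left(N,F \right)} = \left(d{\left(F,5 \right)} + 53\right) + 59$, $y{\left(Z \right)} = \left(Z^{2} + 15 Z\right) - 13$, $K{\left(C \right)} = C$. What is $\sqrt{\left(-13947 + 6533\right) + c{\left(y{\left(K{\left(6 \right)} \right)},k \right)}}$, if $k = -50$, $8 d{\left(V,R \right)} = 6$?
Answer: $\frac{3 i \sqrt{3245}}{2} \approx 85.447 i$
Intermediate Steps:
$d{\left(V,R \right)} = \frac{3}{4}$ ($d{\left(V,R \right)} = \frac{1}{8} \cdot 6 = \frac{3}{4}$)
$y{\left(Z \right)} = -13 + Z^{2} + 15 Z$
$c{\left(N,F \right)} = \frac{451}{4}$ ($c{\left(N,F \right)} = \left(\frac{3}{4} + 53\right) + 59 = \frac{215}{4} + 59 = \frac{451}{4}$)
$\sqrt{\left(-13947 + 6533\right) + c{\left(y{\left(K{\left(6 \right)} \right)},k \right)}} = \sqrt{\left(-13947 + 6533\right) + \frac{451}{4}} = \sqrt{-7414 + \frac{451}{4}} = \sqrt{- \frac{29205}{4}} = \frac{3 i \sqrt{3245}}{2}$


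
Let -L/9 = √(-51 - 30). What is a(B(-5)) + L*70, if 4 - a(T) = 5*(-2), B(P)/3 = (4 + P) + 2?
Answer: 14 - 5670*I ≈ 14.0 - 5670.0*I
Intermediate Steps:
B(P) = 18 + 3*P (B(P) = 3*((4 + P) + 2) = 3*(6 + P) = 18 + 3*P)
a(T) = 14 (a(T) = 4 - 5*(-2) = 4 - 1*(-10) = 4 + 10 = 14)
L = -81*I (L = -9*√(-51 - 30) = -81*I ≈ -81.0*I)
a(B(-5)) + L*70 = 14 - 81*I*70 = 14 - 5670*I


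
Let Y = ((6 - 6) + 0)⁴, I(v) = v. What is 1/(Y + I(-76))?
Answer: -1/76 ≈ -0.013158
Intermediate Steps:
Y = 0 (Y = (0 + 0)⁴ = 0⁴ = 0)
1/(Y + I(-76)) = 1/(0 - 76) = 1/(-76) = -1/76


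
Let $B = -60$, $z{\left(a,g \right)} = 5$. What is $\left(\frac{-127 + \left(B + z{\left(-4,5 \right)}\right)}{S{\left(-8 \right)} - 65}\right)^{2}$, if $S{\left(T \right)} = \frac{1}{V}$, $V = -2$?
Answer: $\frac{132496}{17161} \approx 7.7208$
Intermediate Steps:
$S{\left(T \right)} = - \frac{1}{2}$ ($S{\left(T \right)} = \frac{1}{-2} = - \frac{1}{2}$)
$\left(\frac{-127 + \left(B + z{\left(-4,5 \right)}\right)}{S{\left(-8 \right)} - 65}\right)^{2} = \left(\frac{-127 + \left(-60 + 5\right)}{- \frac{1}{2} - 65}\right)^{2} = \left(\frac{-127 - 55}{- \frac{131}{2}}\right)^{2} = \left(\left(-182\right) \left(- \frac{2}{131}\right)\right)^{2} = \left(\frac{364}{131}\right)^{2} = \frac{132496}{17161}$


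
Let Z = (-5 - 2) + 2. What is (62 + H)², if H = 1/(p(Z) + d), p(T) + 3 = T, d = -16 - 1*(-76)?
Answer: 10400625/2704 ≈ 3846.4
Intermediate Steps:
Z = -5 (Z = -7 + 2 = -5)
d = 60 (d = -16 + 76 = 60)
p(T) = -3 + T
H = 1/52 (H = 1/((-3 - 5) + 60) = 1/(-8 + 60) = 1/52 ≈ 0.019231)
(62 + H)² = (62 + 1/52)² = (3225/52)² = 10400625/2704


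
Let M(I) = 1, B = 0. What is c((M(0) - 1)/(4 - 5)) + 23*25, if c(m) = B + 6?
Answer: 581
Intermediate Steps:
c(m) = 6 (c(m) = 0 + 6 = 6)
c((M(0) - 1)/(4 - 5)) + 23*25 = 6 + 23*25 = 6 + 575 = 581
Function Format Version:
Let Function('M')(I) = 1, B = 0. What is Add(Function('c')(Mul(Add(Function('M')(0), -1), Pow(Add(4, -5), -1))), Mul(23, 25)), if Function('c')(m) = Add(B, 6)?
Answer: 581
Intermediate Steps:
Function('c')(m) = 6 (Function('c')(m) = Add(0, 6) = 6)
Add(Function('c')(Mul(Add(Function('M')(0), -1), Pow(Add(4, -5), -1))), Mul(23, 25)) = Add(6, Mul(23, 25)) = Add(6, 575) = 581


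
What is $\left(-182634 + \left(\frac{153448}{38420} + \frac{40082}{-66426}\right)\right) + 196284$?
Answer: $\frac{4355579930551}{319010865} \approx 13653.0$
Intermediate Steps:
$\left(-182634 + \left(\frac{153448}{38420} + \frac{40082}{-66426}\right)\right) + 196284 = \left(-182634 + \left(153448 \cdot \frac{1}{38420} + 40082 \left(- \frac{1}{66426}\right)\right)\right) + 196284 = \left(-182634 + \left(\frac{38362}{9605} - \frac{20041}{33213}\right)\right) + 196284 = \left(-182634 + \frac{1081623301}{319010865}\right) + 196284 = - \frac{58261148695109}{319010865} + 196284 = \frac{4355579930551}{319010865}$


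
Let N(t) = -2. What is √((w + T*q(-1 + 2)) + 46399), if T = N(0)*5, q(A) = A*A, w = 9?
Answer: √46398 ≈ 215.40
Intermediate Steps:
q(A) = A²
T = -10 (T = -2*5 = -10)
√((w + T*q(-1 + 2)) + 46399) = √((9 - 10*(-1 + 2)²) + 46399) = √((9 - 10*1²) + 46399) = √((9 - 10*1) + 46399) = √((9 - 10) + 46399) = √(-1 + 46399) = √46398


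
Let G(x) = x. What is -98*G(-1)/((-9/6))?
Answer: -196/3 ≈ -65.333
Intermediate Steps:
-98*G(-1)/((-9/6)) = -(-98)/((-9/6)) = -(-98)/((-9*⅙)) = -(-98)/(-3/2) = -(-98)*(-2)/3 = -98*⅔ = -196/3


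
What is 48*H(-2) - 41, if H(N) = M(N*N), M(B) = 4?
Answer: 151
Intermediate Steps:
H(N) = 4
48*H(-2) - 41 = 48*4 - 41 = 192 - 41 = 151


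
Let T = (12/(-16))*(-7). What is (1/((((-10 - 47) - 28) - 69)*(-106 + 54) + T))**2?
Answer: 16/1027394809 ≈ 1.5573e-8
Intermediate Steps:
T = 21/4 (T = (12*(-1/16))*(-7) = -3/4*(-7) = 21/4 ≈ 5.2500)
(1/((((-10 - 47) - 28) - 69)*(-106 + 54) + T))**2 = (1/((((-10 - 47) - 28) - 69)*(-106 + 54) + 21/4))**2 = (1/(((-57 - 28) - 69)*(-52) + 21/4))**2 = (1/((-85 - 69)*(-52) + 21/4))**2 = (1/(-154*(-52) + 21/4))**2 = (1/(8008 + 21/4))**2 = (1/(32053/4))**2 = (4/32053)**2 = 16/1027394809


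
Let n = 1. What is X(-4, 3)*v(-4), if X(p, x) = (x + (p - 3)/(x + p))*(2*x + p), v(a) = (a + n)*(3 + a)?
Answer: 60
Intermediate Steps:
v(a) = (1 + a)*(3 + a) (v(a) = (a + 1)*(3 + a) = (1 + a)*(3 + a))
X(p, x) = (p + 2*x)*(x + (-3 + p)/(p + x)) (X(p, x) = (x + (-3 + p)/(p + x))*(p + 2*x) = (p + 2*x)*(x + (-3 + p)/(p + x)))
X(-4, 3)*v(-4) = (((-4)² - 6*3 - 3*(-4) + 2*3³ + 3*(-4)² + 2*(-4)*3 + 3*(-4)*3²)/(-4 + 3))*(3 + (-4)² + 4*(-4)) = ((16 - 18 + 12 + 2*27 + 3*16 - 24 + 3*(-4)*9)/(-1))*(3 + 16 - 16) = -(16 - 18 + 12 + 54 + 48 - 24 - 108)*3 = -1*(-20)*3 = 20*3 = 60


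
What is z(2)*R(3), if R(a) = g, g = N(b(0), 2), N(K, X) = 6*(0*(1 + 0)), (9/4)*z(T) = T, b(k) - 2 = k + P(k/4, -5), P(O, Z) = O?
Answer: 0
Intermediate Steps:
b(k) = 2 + 5*k/4 (b(k) = 2 + (k + k/4) = 2 + 5*k/4)
z(T) = 4*T/9
N(K, X) = 0 (N(K, X) = 6*(0*1) = 6*0 = 0)
g = 0
R(a) = 0
z(2)*R(3) = ((4/9)*2)*0 = (8/9)*0 = 0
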